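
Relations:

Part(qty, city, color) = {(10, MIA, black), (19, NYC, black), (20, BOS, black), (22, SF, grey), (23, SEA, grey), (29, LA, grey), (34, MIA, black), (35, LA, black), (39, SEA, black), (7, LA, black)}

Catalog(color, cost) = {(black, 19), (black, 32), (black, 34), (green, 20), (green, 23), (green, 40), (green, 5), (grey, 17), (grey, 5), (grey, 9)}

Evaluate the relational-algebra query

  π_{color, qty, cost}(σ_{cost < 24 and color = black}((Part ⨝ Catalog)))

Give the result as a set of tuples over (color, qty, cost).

{(black, 10, 19), (black, 19, 19), (black, 20, 19), (black, 34, 19), (black, 35, 19), (black, 39, 19), (black, 7, 19)}

Part ⋈ Catalog (natural join on color): {(10, MIA, black, 19), (10, MIA, black, 32), (10, MIA, black, 34), (19, NYC, black, 19), (19, NYC, black, 32), (19, NYC, black, 34), (20, BOS, black, 19), (20, BOS, black, 32), (20, BOS, black, 34), (22, SF, grey, 17), (22, SF, grey, 5), (22, SF, grey, 9), (23, SEA, grey, 17), (23, SEA, grey, 5), (23, SEA, grey, 9), (29, LA, grey, 17), (29, LA, grey, 5), (29, LA, grey, 9), (34, MIA, black, 19), (34, MIA, black, 32), (34, MIA, black, 34), (35, LA, black, 19), (35, LA, black, 32), (35, LA, black, 34), (39, SEA, black, 19), (39, SEA, black, 32), (39, SEA, black, 34), (7, LA, black, 19), (7, LA, black, 32), (7, LA, black, 34)}
Selection cost < 24 and color = black: {(10, MIA, black, 19), (19, NYC, black, 19), (20, BOS, black, 19), (34, MIA, black, 19), (35, LA, black, 19), (39, SEA, black, 19), (7, LA, black, 19)}
π_{color, qty, cost} gives {(black, 10, 19), (black, 19, 19), (black, 20, 19), (black, 34, 19), (black, 35, 19), (black, 39, 19), (black, 7, 19)}.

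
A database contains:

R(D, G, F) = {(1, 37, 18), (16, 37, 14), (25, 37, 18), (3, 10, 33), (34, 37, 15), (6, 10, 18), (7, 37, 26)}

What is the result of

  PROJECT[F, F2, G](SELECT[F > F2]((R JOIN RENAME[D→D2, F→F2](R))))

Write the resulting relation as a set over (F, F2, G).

{(15, 14, 37), (18, 14, 37), (18, 15, 37), (26, 14, 37), (26, 15, 37), (26, 18, 37), (33, 18, 10)}

ρ[D→D2, F→F2]: schema becomes (D2, G, F2); tuples unchanged.
Joining R and RENAME[D→D2, F→F2](R) on G yields {(1, 37, 18, 1, 18), (1, 37, 18, 16, 14), (1, 37, 18, 25, 18), (1, 37, 18, 34, 15), (1, 37, 18, 7, 26), (16, 37, 14, 1, 18), (16, 37, 14, 16, 14), (16, 37, 14, 25, 18), (16, 37, 14, 34, 15), (16, 37, 14, 7, 26), (25, 37, 18, 1, 18), (25, 37, 18, 16, 14), (25, 37, 18, 25, 18), (25, 37, 18, 34, 15), (25, 37, 18, 7, 26), (3, 10, 33, 3, 33), (3, 10, 33, 6, 18), (34, 37, 15, 1, 18), (34, 37, 15, 16, 14), (34, 37, 15, 25, 18), (34, 37, 15, 34, 15), (34, 37, 15, 7, 26), (6, 10, 18, 3, 33), (6, 10, 18, 6, 18), (7, 37, 26, 1, 18), (7, 37, 26, 16, 14), (7, 37, 26, 25, 18), (7, 37, 26, 34, 15), (7, 37, 26, 7, 26)}.
σ[F > F2]: keep tuples satisfying F > F2 → {(1, 37, 18, 16, 14), (1, 37, 18, 34, 15), (25, 37, 18, 16, 14), (25, 37, 18, 34, 15), (3, 10, 33, 6, 18), (34, 37, 15, 16, 14), (7, 37, 26, 1, 18), (7, 37, 26, 16, 14), (7, 37, 26, 25, 18), (7, 37, 26, 34, 15)}
Keep only column(s) F, F2, G (3 duplicate(s) eliminated): {(15, 14, 37), (18, 14, 37), (18, 15, 37), (26, 14, 37), (26, 15, 37), (26, 18, 37), (33, 18, 10)}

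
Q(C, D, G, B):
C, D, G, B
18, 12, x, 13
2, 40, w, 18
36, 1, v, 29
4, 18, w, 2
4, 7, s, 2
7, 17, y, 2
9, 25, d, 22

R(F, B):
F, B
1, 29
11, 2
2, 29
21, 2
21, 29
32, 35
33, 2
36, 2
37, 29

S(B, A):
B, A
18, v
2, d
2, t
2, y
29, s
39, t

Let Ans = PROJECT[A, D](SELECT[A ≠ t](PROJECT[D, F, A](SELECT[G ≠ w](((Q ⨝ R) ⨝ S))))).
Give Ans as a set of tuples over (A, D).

Joining Q and R on B yields {(36, 1, v, 29, 1), (36, 1, v, 29, 2), (36, 1, v, 29, 21), (36, 1, v, 29, 37), (4, 18, w, 2, 11), (4, 18, w, 2, 21), (4, 18, w, 2, 33), (4, 18, w, 2, 36), (4, 7, s, 2, 11), (4, 7, s, 2, 21), (4, 7, s, 2, 33), (4, 7, s, 2, 36), (7, 17, y, 2, 11), (7, 17, y, 2, 21), (7, 17, y, 2, 33), (7, 17, y, 2, 36)}.
Joining (Q ⨝ R) and S on B yields {(36, 1, v, 29, 1, s), (36, 1, v, 29, 2, s), (36, 1, v, 29, 21, s), (36, 1, v, 29, 37, s), (4, 18, w, 2, 11, d), (4, 18, w, 2, 11, t), (4, 18, w, 2, 11, y), (4, 18, w, 2, 21, d), (4, 18, w, 2, 21, t), (4, 18, w, 2, 21, y), (4, 18, w, 2, 33, d), (4, 18, w, 2, 33, t), (4, 18, w, 2, 33, y), (4, 18, w, 2, 36, d), (4, 18, w, 2, 36, t), (4, 18, w, 2, 36, y), (4, 7, s, 2, 11, d), (4, 7, s, 2, 11, t), (4, 7, s, 2, 11, y), (4, 7, s, 2, 21, d), (4, 7, s, 2, 21, t), (4, 7, s, 2, 21, y), (4, 7, s, 2, 33, d), (4, 7, s, 2, 33, t), (4, 7, s, 2, 33, y), (4, 7, s, 2, 36, d), (4, 7, s, 2, 36, t), (4, 7, s, 2, 36, y), (7, 17, y, 2, 11, d), (7, 17, y, 2, 11, t), (7, 17, y, 2, 11, y), (7, 17, y, 2, 21, d), (7, 17, y, 2, 21, t), (7, 17, y, 2, 21, y), (7, 17, y, 2, 33, d), (7, 17, y, 2, 33, t), (7, 17, y, 2, 33, y), (7, 17, y, 2, 36, d), (7, 17, y, 2, 36, t), (7, 17, y, 2, 36, y)}.
Filtering on G ≠ w leaves {(36, 1, v, 29, 1, s), (36, 1, v, 29, 2, s), (36, 1, v, 29, 21, s), (36, 1, v, 29, 37, s), (4, 7, s, 2, 11, d), (4, 7, s, 2, 11, t), (4, 7, s, 2, 11, y), (4, 7, s, 2, 21, d), (4, 7, s, 2, 21, t), (4, 7, s, 2, 21, y), (4, 7, s, 2, 33, d), (4, 7, s, 2, 33, t), (4, 7, s, 2, 33, y), (4, 7, s, 2, 36, d), (4, 7, s, 2, 36, t), (4, 7, s, 2, 36, y), (7, 17, y, 2, 11, d), (7, 17, y, 2, 11, t), (7, 17, y, 2, 11, y), (7, 17, y, 2, 21, d), (7, 17, y, 2, 21, t), (7, 17, y, 2, 21, y), (7, 17, y, 2, 33, d), (7, 17, y, 2, 33, t), (7, 17, y, 2, 33, y), (7, 17, y, 2, 36, d), (7, 17, y, 2, 36, t), (7, 17, y, 2, 36, y)}.
π_{D, F, A} gives {(1, 1, s), (1, 2, s), (1, 21, s), (1, 37, s), (17, 11, d), (17, 11, t), (17, 11, y), (17, 21, d), (17, 21, t), (17, 21, y), (17, 33, d), (17, 33, t), (17, 33, y), (17, 36, d), (17, 36, t), (17, 36, y), (7, 11, d), (7, 11, t), (7, 11, y), (7, 21, d), (7, 21, t), (7, 21, y), (7, 33, d), (7, 33, t), (7, 33, y), (7, 36, d), (7, 36, t), (7, 36, y)}.
Filtering on A ≠ t leaves {(1, 1, s), (1, 2, s), (1, 21, s), (1, 37, s), (17, 11, d), (17, 11, y), (17, 21, d), (17, 21, y), (17, 33, d), (17, 33, y), (17, 36, d), (17, 36, y), (7, 11, d), (7, 11, y), (7, 21, d), (7, 21, y), (7, 33, d), (7, 33, y), (7, 36, d), (7, 36, y)}.
π_{A, D} gives {(d, 17), (d, 7), (s, 1), (y, 17), (y, 7)} (15 duplicate(s) eliminated).

{(d, 17), (d, 7), (s, 1), (y, 17), (y, 7)}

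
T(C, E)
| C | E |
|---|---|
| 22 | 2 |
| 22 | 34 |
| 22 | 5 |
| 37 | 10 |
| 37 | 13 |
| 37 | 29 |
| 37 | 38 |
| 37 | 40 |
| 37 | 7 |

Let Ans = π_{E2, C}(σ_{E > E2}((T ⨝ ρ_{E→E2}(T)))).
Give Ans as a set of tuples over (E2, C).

{(10, 37), (13, 37), (2, 22), (29, 37), (38, 37), (5, 22), (7, 37)}

ρ[E→E2]: schema becomes (C, E2); tuples unchanged.
Natural join on C: {(22, 2, 2), (22, 2, 34), (22, 2, 5), (22, 34, 2), (22, 34, 34), (22, 34, 5), (22, 5, 2), (22, 5, 34), (22, 5, 5), (37, 10, 10), (37, 10, 13), (37, 10, 29), (37, 10, 38), (37, 10, 40), (37, 10, 7), (37, 13, 10), (37, 13, 13), (37, 13, 29), (37, 13, 38), (37, 13, 40), (37, 13, 7), (37, 29, 10), (37, 29, 13), (37, 29, 29), (37, 29, 38), (37, 29, 40), (37, 29, 7), (37, 38, 10), (37, 38, 13), (37, 38, 29), (37, 38, 38), (37, 38, 40), (37, 38, 7), (37, 40, 10), (37, 40, 13), (37, 40, 29), (37, 40, 38), (37, 40, 40), (37, 40, 7), (37, 7, 10), (37, 7, 13), (37, 7, 29), (37, 7, 38), (37, 7, 40), (37, 7, 7)}
Apply σ_{E > E2}; surviving tuples: {(22, 34, 2), (22, 34, 5), (22, 5, 2), (37, 10, 7), (37, 13, 10), (37, 13, 7), (37, 29, 10), (37, 29, 13), (37, 29, 7), (37, 38, 10), (37, 38, 13), (37, 38, 29), (37, 38, 7), (37, 40, 10), (37, 40, 13), (37, 40, 29), (37, 40, 38), (37, 40, 7)}
Keep only column(s) E2, C (11 duplicate(s) eliminated): {(10, 37), (13, 37), (2, 22), (29, 37), (38, 37), (5, 22), (7, 37)}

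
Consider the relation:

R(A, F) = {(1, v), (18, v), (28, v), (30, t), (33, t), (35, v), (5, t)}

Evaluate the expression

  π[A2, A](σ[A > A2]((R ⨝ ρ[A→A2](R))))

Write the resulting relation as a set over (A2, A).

{(1, 18), (1, 28), (1, 35), (18, 28), (18, 35), (28, 35), (30, 33), (5, 30), (5, 33)}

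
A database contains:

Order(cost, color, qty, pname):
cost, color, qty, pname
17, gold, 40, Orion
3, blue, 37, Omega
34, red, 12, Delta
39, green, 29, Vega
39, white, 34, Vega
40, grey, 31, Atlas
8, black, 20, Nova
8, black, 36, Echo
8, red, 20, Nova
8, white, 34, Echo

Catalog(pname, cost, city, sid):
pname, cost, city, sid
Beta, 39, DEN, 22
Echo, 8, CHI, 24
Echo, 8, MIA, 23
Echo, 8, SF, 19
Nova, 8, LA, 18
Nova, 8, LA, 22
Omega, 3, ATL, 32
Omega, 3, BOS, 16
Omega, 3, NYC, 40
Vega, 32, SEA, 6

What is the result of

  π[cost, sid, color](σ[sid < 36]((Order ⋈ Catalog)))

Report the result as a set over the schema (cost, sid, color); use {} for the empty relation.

Natural join on cost, pname: {(3, blue, 37, Omega, ATL, 32), (3, blue, 37, Omega, BOS, 16), (3, blue, 37, Omega, NYC, 40), (8, black, 20, Nova, LA, 18), (8, black, 20, Nova, LA, 22), (8, black, 36, Echo, CHI, 24), (8, black, 36, Echo, MIA, 23), (8, black, 36, Echo, SF, 19), (8, red, 20, Nova, LA, 18), (8, red, 20, Nova, LA, 22), (8, white, 34, Echo, CHI, 24), (8, white, 34, Echo, MIA, 23), (8, white, 34, Echo, SF, 19)}
Selection sid < 36: {(3, blue, 37, Omega, ATL, 32), (3, blue, 37, Omega, BOS, 16), (8, black, 20, Nova, LA, 18), (8, black, 20, Nova, LA, 22), (8, black, 36, Echo, CHI, 24), (8, black, 36, Echo, MIA, 23), (8, black, 36, Echo, SF, 19), (8, red, 20, Nova, LA, 18), (8, red, 20, Nova, LA, 22), (8, white, 34, Echo, CHI, 24), (8, white, 34, Echo, MIA, 23), (8, white, 34, Echo, SF, 19)}
π[cost, sid, color]: project onto (cost, sid, color) → {(3, 16, blue), (3, 32, blue), (8, 18, black), (8, 18, red), (8, 19, black), (8, 19, white), (8, 22, black), (8, 22, red), (8, 23, black), (8, 23, white), (8, 24, black), (8, 24, white)}

{(3, 16, blue), (3, 32, blue), (8, 18, black), (8, 18, red), (8, 19, black), (8, 19, white), (8, 22, black), (8, 22, red), (8, 23, black), (8, 23, white), (8, 24, black), (8, 24, white)}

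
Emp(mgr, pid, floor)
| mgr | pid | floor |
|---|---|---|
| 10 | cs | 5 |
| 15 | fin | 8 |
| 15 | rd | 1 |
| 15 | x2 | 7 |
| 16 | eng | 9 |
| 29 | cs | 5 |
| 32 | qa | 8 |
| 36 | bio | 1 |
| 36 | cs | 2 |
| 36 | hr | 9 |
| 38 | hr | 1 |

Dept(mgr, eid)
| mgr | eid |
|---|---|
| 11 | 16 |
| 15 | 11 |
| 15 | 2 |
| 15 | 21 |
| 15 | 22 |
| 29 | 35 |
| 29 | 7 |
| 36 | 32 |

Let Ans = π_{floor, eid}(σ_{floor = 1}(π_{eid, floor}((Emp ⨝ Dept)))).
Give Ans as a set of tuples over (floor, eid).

Natural join on mgr: {(15, fin, 8, 11), (15, fin, 8, 2), (15, fin, 8, 21), (15, fin, 8, 22), (15, rd, 1, 11), (15, rd, 1, 2), (15, rd, 1, 21), (15, rd, 1, 22), (15, x2, 7, 11), (15, x2, 7, 2), (15, x2, 7, 21), (15, x2, 7, 22), (29, cs, 5, 35), (29, cs, 5, 7), (36, bio, 1, 32), (36, cs, 2, 32), (36, hr, 9, 32)}
Projecting to eid, floor: {(11, 1), (11, 7), (11, 8), (2, 1), (2, 7), (2, 8), (21, 1), (21, 7), (21, 8), (22, 1), (22, 7), (22, 8), (32, 1), (32, 2), (32, 9), (35, 5), (7, 5)}
Filtering on floor = 1 leaves {(11, 1), (2, 1), (21, 1), (22, 1), (32, 1)}.
Projecting to floor, eid: {(1, 11), (1, 2), (1, 21), (1, 22), (1, 32)}

{(1, 11), (1, 2), (1, 21), (1, 22), (1, 32)}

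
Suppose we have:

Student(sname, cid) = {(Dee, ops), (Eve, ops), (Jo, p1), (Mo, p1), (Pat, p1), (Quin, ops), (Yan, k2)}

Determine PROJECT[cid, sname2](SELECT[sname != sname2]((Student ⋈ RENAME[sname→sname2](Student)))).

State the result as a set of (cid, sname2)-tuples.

{(ops, Dee), (ops, Eve), (ops, Quin), (p1, Jo), (p1, Mo), (p1, Pat)}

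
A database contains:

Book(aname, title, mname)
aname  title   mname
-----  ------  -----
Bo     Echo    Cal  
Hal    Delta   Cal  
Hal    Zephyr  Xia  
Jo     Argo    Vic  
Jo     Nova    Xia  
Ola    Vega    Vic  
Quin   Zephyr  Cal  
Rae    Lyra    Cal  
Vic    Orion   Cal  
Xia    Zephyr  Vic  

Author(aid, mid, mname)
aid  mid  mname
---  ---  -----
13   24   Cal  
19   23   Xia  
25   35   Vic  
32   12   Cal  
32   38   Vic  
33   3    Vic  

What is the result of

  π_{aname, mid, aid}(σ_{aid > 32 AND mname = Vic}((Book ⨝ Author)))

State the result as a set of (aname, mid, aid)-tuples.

Joining Book and Author on mname yields {(Bo, Echo, Cal, 13, 24), (Bo, Echo, Cal, 32, 12), (Hal, Delta, Cal, 13, 24), (Hal, Delta, Cal, 32, 12), (Hal, Zephyr, Xia, 19, 23), (Jo, Argo, Vic, 25, 35), (Jo, Argo, Vic, 32, 38), (Jo, Argo, Vic, 33, 3), (Jo, Nova, Xia, 19, 23), (Ola, Vega, Vic, 25, 35), (Ola, Vega, Vic, 32, 38), (Ola, Vega, Vic, 33, 3), (Quin, Zephyr, Cal, 13, 24), (Quin, Zephyr, Cal, 32, 12), (Rae, Lyra, Cal, 13, 24), (Rae, Lyra, Cal, 32, 12), (Vic, Orion, Cal, 13, 24), (Vic, Orion, Cal, 32, 12), (Xia, Zephyr, Vic, 25, 35), (Xia, Zephyr, Vic, 32, 38), (Xia, Zephyr, Vic, 33, 3)}.
Filtering on aid > 32 AND mname = Vic leaves {(Jo, Argo, Vic, 33, 3), (Ola, Vega, Vic, 33, 3), (Xia, Zephyr, Vic, 33, 3)}.
Projecting to aname, mid, aid: {(Jo, 3, 33), (Ola, 3, 33), (Xia, 3, 33)}

{(Jo, 3, 33), (Ola, 3, 33), (Xia, 3, 33)}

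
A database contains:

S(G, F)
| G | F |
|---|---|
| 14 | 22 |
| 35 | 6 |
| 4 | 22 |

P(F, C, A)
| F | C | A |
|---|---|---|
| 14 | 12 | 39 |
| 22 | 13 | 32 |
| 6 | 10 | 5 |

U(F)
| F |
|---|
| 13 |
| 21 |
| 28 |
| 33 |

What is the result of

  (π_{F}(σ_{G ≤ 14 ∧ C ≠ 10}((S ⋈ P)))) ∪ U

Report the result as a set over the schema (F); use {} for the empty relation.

{13, 21, 22, 28, 33}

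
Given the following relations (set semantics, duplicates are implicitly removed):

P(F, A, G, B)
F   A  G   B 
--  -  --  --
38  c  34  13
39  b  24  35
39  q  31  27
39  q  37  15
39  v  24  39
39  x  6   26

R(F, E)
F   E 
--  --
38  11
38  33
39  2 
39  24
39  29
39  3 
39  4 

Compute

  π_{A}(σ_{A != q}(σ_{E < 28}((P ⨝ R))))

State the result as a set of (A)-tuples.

Joining P and R on F yields {(38, c, 34, 13, 11), (38, c, 34, 13, 33), (39, b, 24, 35, 2), (39, b, 24, 35, 24), (39, b, 24, 35, 29), (39, b, 24, 35, 3), (39, b, 24, 35, 4), (39, q, 31, 27, 2), (39, q, 31, 27, 24), (39, q, 31, 27, 29), (39, q, 31, 27, 3), (39, q, 31, 27, 4), (39, q, 37, 15, 2), (39, q, 37, 15, 24), (39, q, 37, 15, 29), (39, q, 37, 15, 3), (39, q, 37, 15, 4), (39, v, 24, 39, 2), (39, v, 24, 39, 24), (39, v, 24, 39, 29), (39, v, 24, 39, 3), (39, v, 24, 39, 4), (39, x, 6, 26, 2), (39, x, 6, 26, 24), (39, x, 6, 26, 29), (39, x, 6, 26, 3), (39, x, 6, 26, 4)}.
Filtering on E < 28 leaves {(38, c, 34, 13, 11), (39, b, 24, 35, 2), (39, b, 24, 35, 24), (39, b, 24, 35, 3), (39, b, 24, 35, 4), (39, q, 31, 27, 2), (39, q, 31, 27, 24), (39, q, 31, 27, 3), (39, q, 31, 27, 4), (39, q, 37, 15, 2), (39, q, 37, 15, 24), (39, q, 37, 15, 3), (39, q, 37, 15, 4), (39, v, 24, 39, 2), (39, v, 24, 39, 24), (39, v, 24, 39, 3), (39, v, 24, 39, 4), (39, x, 6, 26, 2), (39, x, 6, 26, 24), (39, x, 6, 26, 3), (39, x, 6, 26, 4)}.
Filtering on A != q leaves {(38, c, 34, 13, 11), (39, b, 24, 35, 2), (39, b, 24, 35, 24), (39, b, 24, 35, 3), (39, b, 24, 35, 4), (39, v, 24, 39, 2), (39, v, 24, 39, 24), (39, v, 24, 39, 3), (39, v, 24, 39, 4), (39, x, 6, 26, 2), (39, x, 6, 26, 24), (39, x, 6, 26, 3), (39, x, 6, 26, 4)}.
Keep only column(s) A (9 duplicate(s) eliminated): {b, c, v, x}

{b, c, v, x}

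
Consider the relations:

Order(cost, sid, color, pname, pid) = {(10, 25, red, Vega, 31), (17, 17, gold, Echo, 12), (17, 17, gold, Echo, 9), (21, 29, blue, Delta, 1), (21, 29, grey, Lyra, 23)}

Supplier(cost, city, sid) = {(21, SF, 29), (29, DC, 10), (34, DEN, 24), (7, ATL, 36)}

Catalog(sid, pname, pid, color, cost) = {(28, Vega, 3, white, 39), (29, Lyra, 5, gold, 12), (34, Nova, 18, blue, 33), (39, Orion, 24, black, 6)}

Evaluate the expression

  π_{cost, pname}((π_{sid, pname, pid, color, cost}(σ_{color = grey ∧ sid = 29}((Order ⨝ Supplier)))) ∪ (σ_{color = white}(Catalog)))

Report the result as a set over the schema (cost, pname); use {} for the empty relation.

Natural join on cost, sid: {(21, 29, blue, Delta, 1, SF), (21, 29, grey, Lyra, 23, SF)}
Selection color = grey ∧ sid = 29: {(21, 29, grey, Lyra, 23, SF)}
π_{sid, pname, pid, color, cost} gives {(29, Lyra, 23, grey, 21)}.
Selection color = white: {(28, Vega, 3, white, 39)}
Union: {(29, Lyra, 23, grey, 21)} with {(28, Vega, 3, white, 39)} → {(28, Vega, 3, white, 39), (29, Lyra, 23, grey, 21)}
π_{cost, pname} gives {(21, Lyra), (39, Vega)}.

{(21, Lyra), (39, Vega)}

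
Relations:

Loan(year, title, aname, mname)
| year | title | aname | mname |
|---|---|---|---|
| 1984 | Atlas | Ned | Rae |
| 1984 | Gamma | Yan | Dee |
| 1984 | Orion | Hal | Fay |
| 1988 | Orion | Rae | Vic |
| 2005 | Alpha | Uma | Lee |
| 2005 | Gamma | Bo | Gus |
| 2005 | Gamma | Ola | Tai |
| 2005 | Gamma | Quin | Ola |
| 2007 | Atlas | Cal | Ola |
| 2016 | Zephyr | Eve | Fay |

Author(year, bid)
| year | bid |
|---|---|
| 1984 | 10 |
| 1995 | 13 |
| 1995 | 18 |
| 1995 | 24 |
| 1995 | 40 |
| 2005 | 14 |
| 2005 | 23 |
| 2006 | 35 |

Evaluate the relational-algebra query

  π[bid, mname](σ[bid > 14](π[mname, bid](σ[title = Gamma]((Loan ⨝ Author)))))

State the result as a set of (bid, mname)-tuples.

{(23, Gus), (23, Ola), (23, Tai)}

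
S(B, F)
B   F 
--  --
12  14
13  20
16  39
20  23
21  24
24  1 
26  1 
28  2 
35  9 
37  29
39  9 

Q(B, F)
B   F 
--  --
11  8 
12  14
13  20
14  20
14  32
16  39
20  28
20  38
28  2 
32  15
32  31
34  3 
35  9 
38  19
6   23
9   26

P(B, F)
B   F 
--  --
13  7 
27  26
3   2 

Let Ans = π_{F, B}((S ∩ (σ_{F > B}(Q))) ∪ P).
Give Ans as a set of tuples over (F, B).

Apply σ_{F > B}; surviving tuples: {(12, 14), (13, 20), (14, 20), (14, 32), (16, 39), (20, 28), (20, 38), (6, 23), (9, 26)}
Intersection: {(12, 14), (13, 20), (16, 39), (20, 23), (21, 24), (24, 1), (26, 1), (28, 2), (35, 9), (37, 29), (39, 9)} with {(12, 14), (13, 20), (14, 20), (14, 32), (16, 39), (20, 28), (20, 38), (6, 23), (9, 26)} → {(12, 14), (13, 20), (16, 39)}
Union: {(12, 14), (13, 20), (16, 39)} with {(13, 7), (27, 26), (3, 2)} → {(12, 14), (13, 20), (13, 7), (16, 39), (27, 26), (3, 2)}
π_{F, B} gives {(14, 12), (2, 3), (20, 13), (26, 27), (39, 16), (7, 13)}.

{(14, 12), (2, 3), (20, 13), (26, 27), (39, 16), (7, 13)}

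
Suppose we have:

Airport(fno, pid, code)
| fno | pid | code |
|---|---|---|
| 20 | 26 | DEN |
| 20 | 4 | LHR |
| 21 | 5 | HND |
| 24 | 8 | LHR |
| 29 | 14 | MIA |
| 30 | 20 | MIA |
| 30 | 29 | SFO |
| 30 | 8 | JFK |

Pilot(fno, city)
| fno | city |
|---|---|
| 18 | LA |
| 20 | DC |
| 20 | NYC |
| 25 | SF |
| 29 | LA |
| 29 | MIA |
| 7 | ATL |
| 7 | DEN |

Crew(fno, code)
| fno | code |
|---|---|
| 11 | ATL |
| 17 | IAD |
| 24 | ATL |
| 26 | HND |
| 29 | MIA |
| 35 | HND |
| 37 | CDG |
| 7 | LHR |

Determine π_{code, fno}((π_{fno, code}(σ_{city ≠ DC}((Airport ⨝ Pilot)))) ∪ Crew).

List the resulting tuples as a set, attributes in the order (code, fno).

{(ATL, 11), (ATL, 24), (CDG, 37), (DEN, 20), (HND, 26), (HND, 35), (IAD, 17), (LHR, 20), (LHR, 7), (MIA, 29)}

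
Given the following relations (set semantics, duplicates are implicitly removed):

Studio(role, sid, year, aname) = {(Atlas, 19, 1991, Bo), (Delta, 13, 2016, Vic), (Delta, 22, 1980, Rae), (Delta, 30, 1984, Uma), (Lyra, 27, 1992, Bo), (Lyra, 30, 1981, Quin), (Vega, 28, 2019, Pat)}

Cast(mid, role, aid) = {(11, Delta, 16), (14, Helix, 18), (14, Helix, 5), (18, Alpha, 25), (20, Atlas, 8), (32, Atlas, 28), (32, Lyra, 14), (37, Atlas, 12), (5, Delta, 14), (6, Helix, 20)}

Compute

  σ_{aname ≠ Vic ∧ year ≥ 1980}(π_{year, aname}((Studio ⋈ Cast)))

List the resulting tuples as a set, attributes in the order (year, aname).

{(1980, Rae), (1981, Quin), (1984, Uma), (1991, Bo), (1992, Bo)}

Studio ⋈ Cast (natural join on role): {(Atlas, 19, 1991, Bo, 20, 8), (Atlas, 19, 1991, Bo, 32, 28), (Atlas, 19, 1991, Bo, 37, 12), (Delta, 13, 2016, Vic, 11, 16), (Delta, 13, 2016, Vic, 5, 14), (Delta, 22, 1980, Rae, 11, 16), (Delta, 22, 1980, Rae, 5, 14), (Delta, 30, 1984, Uma, 11, 16), (Delta, 30, 1984, Uma, 5, 14), (Lyra, 27, 1992, Bo, 32, 14), (Lyra, 30, 1981, Quin, 32, 14)}
Projecting to year, aname (5 duplicate(s) eliminated): {(1980, Rae), (1981, Quin), (1984, Uma), (1991, Bo), (1992, Bo), (2016, Vic)}
Apply σ_{aname ≠ Vic ∧ year ≥ 1980}; surviving tuples: {(1980, Rae), (1981, Quin), (1984, Uma), (1991, Bo), (1992, Bo)}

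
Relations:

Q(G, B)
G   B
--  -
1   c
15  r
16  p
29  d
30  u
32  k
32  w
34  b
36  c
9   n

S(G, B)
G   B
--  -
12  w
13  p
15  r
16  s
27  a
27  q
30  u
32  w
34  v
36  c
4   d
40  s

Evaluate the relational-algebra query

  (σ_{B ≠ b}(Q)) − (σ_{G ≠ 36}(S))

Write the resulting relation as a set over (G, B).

Filtering on B ≠ b leaves {(1, c), (15, r), (16, p), (29, d), (30, u), (32, k), (32, w), (36, c), (9, n)}.
Filtering on G ≠ 36 leaves {(12, w), (13, p), (15, r), (16, s), (27, a), (27, q), (30, u), (32, w), (34, v), (4, d), (40, s)}.
Difference: {(1, c), (15, r), (16, p), (29, d), (30, u), (32, k), (32, w), (36, c), (9, n)} with {(12, w), (13, p), (15, r), (16, s), (27, a), (27, q), (30, u), (32, w), (34, v), (4, d), (40, s)} → {(1, c), (16, p), (29, d), (32, k), (36, c), (9, n)}

{(1, c), (16, p), (29, d), (32, k), (36, c), (9, n)}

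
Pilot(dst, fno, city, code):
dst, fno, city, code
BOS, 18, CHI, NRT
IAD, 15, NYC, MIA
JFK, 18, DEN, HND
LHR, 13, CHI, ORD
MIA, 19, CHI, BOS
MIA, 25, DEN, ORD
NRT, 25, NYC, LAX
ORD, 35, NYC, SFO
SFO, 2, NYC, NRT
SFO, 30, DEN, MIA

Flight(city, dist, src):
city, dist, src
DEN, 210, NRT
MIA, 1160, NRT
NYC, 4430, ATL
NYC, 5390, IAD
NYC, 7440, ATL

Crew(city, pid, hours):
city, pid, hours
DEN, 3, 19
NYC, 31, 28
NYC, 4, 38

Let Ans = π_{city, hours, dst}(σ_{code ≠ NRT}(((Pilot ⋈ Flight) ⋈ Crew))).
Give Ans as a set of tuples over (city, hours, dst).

{(DEN, 19, JFK), (DEN, 19, MIA), (DEN, 19, SFO), (NYC, 28, IAD), (NYC, 28, NRT), (NYC, 28, ORD), (NYC, 38, IAD), (NYC, 38, NRT), (NYC, 38, ORD)}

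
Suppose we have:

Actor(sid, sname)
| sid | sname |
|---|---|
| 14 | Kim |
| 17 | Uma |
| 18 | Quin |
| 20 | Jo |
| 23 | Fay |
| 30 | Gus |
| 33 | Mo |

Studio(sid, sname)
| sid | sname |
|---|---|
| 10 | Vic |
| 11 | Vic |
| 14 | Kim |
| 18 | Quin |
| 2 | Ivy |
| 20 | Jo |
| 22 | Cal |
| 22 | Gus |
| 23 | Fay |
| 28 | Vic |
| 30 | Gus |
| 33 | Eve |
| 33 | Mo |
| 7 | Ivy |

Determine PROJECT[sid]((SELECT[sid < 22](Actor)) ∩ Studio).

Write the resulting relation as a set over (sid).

{14, 18, 20}

Selection sid < 22: {(14, Kim), (17, Uma), (18, Quin), (20, Jo)}
Set intersection of the two operands is {(14, Kim), (18, Quin), (20, Jo)}.
Projecting to sid: {14, 18, 20}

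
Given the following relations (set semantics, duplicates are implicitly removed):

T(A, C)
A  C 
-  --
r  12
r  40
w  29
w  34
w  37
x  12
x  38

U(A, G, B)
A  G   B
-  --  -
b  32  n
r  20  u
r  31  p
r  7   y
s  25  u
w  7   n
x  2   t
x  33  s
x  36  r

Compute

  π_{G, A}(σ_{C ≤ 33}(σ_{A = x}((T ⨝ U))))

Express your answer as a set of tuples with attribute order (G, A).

{(2, x), (33, x), (36, x)}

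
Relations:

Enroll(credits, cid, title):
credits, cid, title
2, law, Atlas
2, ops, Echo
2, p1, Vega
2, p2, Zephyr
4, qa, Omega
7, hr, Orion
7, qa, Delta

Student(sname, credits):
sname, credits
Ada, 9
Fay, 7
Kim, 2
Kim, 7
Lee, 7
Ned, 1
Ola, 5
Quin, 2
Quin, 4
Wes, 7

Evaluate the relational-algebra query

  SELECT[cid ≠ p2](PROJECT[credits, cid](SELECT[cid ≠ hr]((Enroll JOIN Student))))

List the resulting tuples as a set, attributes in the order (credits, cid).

Enroll ⋈ Student (natural join on credits): {(2, law, Atlas, Kim), (2, law, Atlas, Quin), (2, ops, Echo, Kim), (2, ops, Echo, Quin), (2, p1, Vega, Kim), (2, p1, Vega, Quin), (2, p2, Zephyr, Kim), (2, p2, Zephyr, Quin), (4, qa, Omega, Quin), (7, hr, Orion, Fay), (7, hr, Orion, Kim), (7, hr, Orion, Lee), (7, hr, Orion, Wes), (7, qa, Delta, Fay), (7, qa, Delta, Kim), (7, qa, Delta, Lee), (7, qa, Delta, Wes)}
Selection cid ≠ hr: {(2, law, Atlas, Kim), (2, law, Atlas, Quin), (2, ops, Echo, Kim), (2, ops, Echo, Quin), (2, p1, Vega, Kim), (2, p1, Vega, Quin), (2, p2, Zephyr, Kim), (2, p2, Zephyr, Quin), (4, qa, Omega, Quin), (7, qa, Delta, Fay), (7, qa, Delta, Kim), (7, qa, Delta, Lee), (7, qa, Delta, Wes)}
Projecting to credits, cid (7 duplicate(s) eliminated): {(2, law), (2, ops), (2, p1), (2, p2), (4, qa), (7, qa)}
Selection cid ≠ p2: {(2, law), (2, ops), (2, p1), (4, qa), (7, qa)}

{(2, law), (2, ops), (2, p1), (4, qa), (7, qa)}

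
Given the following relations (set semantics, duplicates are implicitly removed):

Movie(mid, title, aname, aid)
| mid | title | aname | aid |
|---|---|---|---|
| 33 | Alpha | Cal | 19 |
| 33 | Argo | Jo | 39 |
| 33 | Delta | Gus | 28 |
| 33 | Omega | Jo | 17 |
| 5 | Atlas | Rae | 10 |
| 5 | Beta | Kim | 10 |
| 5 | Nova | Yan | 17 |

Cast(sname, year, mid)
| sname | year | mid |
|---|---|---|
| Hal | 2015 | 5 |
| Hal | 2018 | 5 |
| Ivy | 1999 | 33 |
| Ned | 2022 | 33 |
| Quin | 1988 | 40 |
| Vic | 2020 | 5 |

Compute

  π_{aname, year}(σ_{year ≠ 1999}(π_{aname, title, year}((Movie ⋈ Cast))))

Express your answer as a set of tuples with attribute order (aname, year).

{(Cal, 2022), (Gus, 2022), (Jo, 2022), (Kim, 2015), (Kim, 2018), (Kim, 2020), (Rae, 2015), (Rae, 2018), (Rae, 2020), (Yan, 2015), (Yan, 2018), (Yan, 2020)}

Natural join on mid: {(33, Alpha, Cal, 19, Ivy, 1999), (33, Alpha, Cal, 19, Ned, 2022), (33, Argo, Jo, 39, Ivy, 1999), (33, Argo, Jo, 39, Ned, 2022), (33, Delta, Gus, 28, Ivy, 1999), (33, Delta, Gus, 28, Ned, 2022), (33, Omega, Jo, 17, Ivy, 1999), (33, Omega, Jo, 17, Ned, 2022), (5, Atlas, Rae, 10, Hal, 2015), (5, Atlas, Rae, 10, Hal, 2018), (5, Atlas, Rae, 10, Vic, 2020), (5, Beta, Kim, 10, Hal, 2015), (5, Beta, Kim, 10, Hal, 2018), (5, Beta, Kim, 10, Vic, 2020), (5, Nova, Yan, 17, Hal, 2015), (5, Nova, Yan, 17, Hal, 2018), (5, Nova, Yan, 17, Vic, 2020)}
Keep only column(s) aname, title, year: {(Cal, Alpha, 1999), (Cal, Alpha, 2022), (Gus, Delta, 1999), (Gus, Delta, 2022), (Jo, Argo, 1999), (Jo, Argo, 2022), (Jo, Omega, 1999), (Jo, Omega, 2022), (Kim, Beta, 2015), (Kim, Beta, 2018), (Kim, Beta, 2020), (Rae, Atlas, 2015), (Rae, Atlas, 2018), (Rae, Atlas, 2020), (Yan, Nova, 2015), (Yan, Nova, 2018), (Yan, Nova, 2020)}
Filtering on year ≠ 1999 leaves {(Cal, Alpha, 2022), (Gus, Delta, 2022), (Jo, Argo, 2022), (Jo, Omega, 2022), (Kim, Beta, 2015), (Kim, Beta, 2018), (Kim, Beta, 2020), (Rae, Atlas, 2015), (Rae, Atlas, 2018), (Rae, Atlas, 2020), (Yan, Nova, 2015), (Yan, Nova, 2018), (Yan, Nova, 2020)}.
Keep only column(s) aname, year (1 duplicate(s) eliminated): {(Cal, 2022), (Gus, 2022), (Jo, 2022), (Kim, 2015), (Kim, 2018), (Kim, 2020), (Rae, 2015), (Rae, 2018), (Rae, 2020), (Yan, 2015), (Yan, 2018), (Yan, 2020)}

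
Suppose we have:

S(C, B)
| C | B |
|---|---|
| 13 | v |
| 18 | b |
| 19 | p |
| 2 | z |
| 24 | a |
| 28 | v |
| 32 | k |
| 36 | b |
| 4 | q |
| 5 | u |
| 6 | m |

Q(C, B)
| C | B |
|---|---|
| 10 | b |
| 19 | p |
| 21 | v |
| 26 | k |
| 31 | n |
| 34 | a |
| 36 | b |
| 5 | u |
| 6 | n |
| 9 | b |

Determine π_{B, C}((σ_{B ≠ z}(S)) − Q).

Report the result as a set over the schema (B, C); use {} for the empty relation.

σ[B ≠ z]: keep tuples satisfying B ≠ z → {(13, v), (18, b), (19, p), (24, a), (28, v), (32, k), (36, b), (4, q), (5, u), (6, m)}
Set difference of the two operands is {(13, v), (18, b), (24, a), (28, v), (32, k), (4, q), (6, m)}.
Keep only column(s) B, C: {(a, 24), (b, 18), (k, 32), (m, 6), (q, 4), (v, 13), (v, 28)}

{(a, 24), (b, 18), (k, 32), (m, 6), (q, 4), (v, 13), (v, 28)}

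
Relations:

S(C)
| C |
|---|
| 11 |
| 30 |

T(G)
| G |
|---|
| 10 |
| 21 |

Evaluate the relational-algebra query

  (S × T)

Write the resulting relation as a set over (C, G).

{(11, 10), (11, 21), (30, 10), (30, 21)}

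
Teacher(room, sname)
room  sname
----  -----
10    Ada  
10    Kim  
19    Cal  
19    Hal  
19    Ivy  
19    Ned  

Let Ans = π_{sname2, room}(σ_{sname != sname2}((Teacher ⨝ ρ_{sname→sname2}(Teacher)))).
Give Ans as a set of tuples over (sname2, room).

{(Ada, 10), (Cal, 19), (Hal, 19), (Ivy, 19), (Kim, 10), (Ned, 19)}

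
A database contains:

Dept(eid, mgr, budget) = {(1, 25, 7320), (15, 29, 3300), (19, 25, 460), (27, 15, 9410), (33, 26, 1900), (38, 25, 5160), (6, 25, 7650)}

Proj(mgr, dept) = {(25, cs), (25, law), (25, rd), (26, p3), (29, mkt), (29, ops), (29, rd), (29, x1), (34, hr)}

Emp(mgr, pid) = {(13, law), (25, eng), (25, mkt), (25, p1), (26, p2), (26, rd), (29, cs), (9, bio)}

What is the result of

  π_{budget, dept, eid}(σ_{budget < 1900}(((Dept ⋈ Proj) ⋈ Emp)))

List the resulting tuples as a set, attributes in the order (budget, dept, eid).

{(460, cs, 19), (460, law, 19), (460, rd, 19)}

Natural join on mgr: {(1, 25, 7320, cs), (1, 25, 7320, law), (1, 25, 7320, rd), (15, 29, 3300, mkt), (15, 29, 3300, ops), (15, 29, 3300, rd), (15, 29, 3300, x1), (19, 25, 460, cs), (19, 25, 460, law), (19, 25, 460, rd), (33, 26, 1900, p3), (38, 25, 5160, cs), (38, 25, 5160, law), (38, 25, 5160, rd), (6, 25, 7650, cs), (6, 25, 7650, law), (6, 25, 7650, rd)}
Natural join on mgr: {(1, 25, 7320, cs, eng), (1, 25, 7320, cs, mkt), (1, 25, 7320, cs, p1), (1, 25, 7320, law, eng), (1, 25, 7320, law, mkt), (1, 25, 7320, law, p1), (1, 25, 7320, rd, eng), (1, 25, 7320, rd, mkt), (1, 25, 7320, rd, p1), (15, 29, 3300, mkt, cs), (15, 29, 3300, ops, cs), (15, 29, 3300, rd, cs), (15, 29, 3300, x1, cs), (19, 25, 460, cs, eng), (19, 25, 460, cs, mkt), (19, 25, 460, cs, p1), (19, 25, 460, law, eng), (19, 25, 460, law, mkt), (19, 25, 460, law, p1), (19, 25, 460, rd, eng), (19, 25, 460, rd, mkt), (19, 25, 460, rd, p1), (33, 26, 1900, p3, p2), (33, 26, 1900, p3, rd), (38, 25, 5160, cs, eng), (38, 25, 5160, cs, mkt), (38, 25, 5160, cs, p1), (38, 25, 5160, law, eng), (38, 25, 5160, law, mkt), (38, 25, 5160, law, p1), (38, 25, 5160, rd, eng), (38, 25, 5160, rd, mkt), (38, 25, 5160, rd, p1), (6, 25, 7650, cs, eng), (6, 25, 7650, cs, mkt), (6, 25, 7650, cs, p1), (6, 25, 7650, law, eng), (6, 25, 7650, law, mkt), (6, 25, 7650, law, p1), (6, 25, 7650, rd, eng), (6, 25, 7650, rd, mkt), (6, 25, 7650, rd, p1)}
Filtering on budget < 1900 leaves {(19, 25, 460, cs, eng), (19, 25, 460, cs, mkt), (19, 25, 460, cs, p1), (19, 25, 460, law, eng), (19, 25, 460, law, mkt), (19, 25, 460, law, p1), (19, 25, 460, rd, eng), (19, 25, 460, rd, mkt), (19, 25, 460, rd, p1)}.
Projecting to budget, dept, eid (6 duplicate(s) eliminated): {(460, cs, 19), (460, law, 19), (460, rd, 19)}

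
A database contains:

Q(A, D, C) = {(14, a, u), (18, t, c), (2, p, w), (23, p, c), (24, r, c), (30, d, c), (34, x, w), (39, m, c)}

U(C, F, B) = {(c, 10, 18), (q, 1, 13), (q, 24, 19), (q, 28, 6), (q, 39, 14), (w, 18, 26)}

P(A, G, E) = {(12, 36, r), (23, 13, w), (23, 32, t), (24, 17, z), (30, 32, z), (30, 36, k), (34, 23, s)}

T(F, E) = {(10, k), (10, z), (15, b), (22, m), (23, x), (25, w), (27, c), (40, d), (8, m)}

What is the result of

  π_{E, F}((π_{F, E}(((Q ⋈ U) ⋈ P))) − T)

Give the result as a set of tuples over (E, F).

{(s, 18), (t, 10), (w, 10)}

Q ⋈ U (natural join on C): {(18, t, c, 10, 18), (2, p, w, 18, 26), (23, p, c, 10, 18), (24, r, c, 10, 18), (30, d, c, 10, 18), (34, x, w, 18, 26), (39, m, c, 10, 18)}
(Q ⋈ U) ⋈ P (natural join on A): {(23, p, c, 10, 18, 13, w), (23, p, c, 10, 18, 32, t), (24, r, c, 10, 18, 17, z), (30, d, c, 10, 18, 32, z), (30, d, c, 10, 18, 36, k), (34, x, w, 18, 26, 23, s)}
π_{F, E} gives {(10, k), (10, t), (10, w), (10, z), (18, s)} (1 duplicate(s) eliminated).
Difference: {(10, k), (10, t), (10, w), (10, z), (18, s)} with {(10, k), (10, z), (15, b), (22, m), (23, x), (25, w), (27, c), (40, d), (8, m)} → {(10, t), (10, w), (18, s)}
π_{E, F} gives {(s, 18), (t, 10), (w, 10)}.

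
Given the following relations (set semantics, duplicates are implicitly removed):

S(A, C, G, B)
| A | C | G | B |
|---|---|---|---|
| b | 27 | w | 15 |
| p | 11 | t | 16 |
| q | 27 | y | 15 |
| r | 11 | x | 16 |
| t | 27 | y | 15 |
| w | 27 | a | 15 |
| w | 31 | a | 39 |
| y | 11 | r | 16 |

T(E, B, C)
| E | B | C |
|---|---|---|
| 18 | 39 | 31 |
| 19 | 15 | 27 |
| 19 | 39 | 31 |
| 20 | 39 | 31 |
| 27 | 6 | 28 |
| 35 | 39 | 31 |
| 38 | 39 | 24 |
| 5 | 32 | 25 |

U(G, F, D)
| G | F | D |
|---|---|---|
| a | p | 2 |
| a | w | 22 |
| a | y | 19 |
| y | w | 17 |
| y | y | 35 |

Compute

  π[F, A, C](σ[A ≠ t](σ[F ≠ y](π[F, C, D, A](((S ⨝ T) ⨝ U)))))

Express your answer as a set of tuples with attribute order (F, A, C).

{(p, w, 27), (p, w, 31), (w, q, 27), (w, w, 27), (w, w, 31)}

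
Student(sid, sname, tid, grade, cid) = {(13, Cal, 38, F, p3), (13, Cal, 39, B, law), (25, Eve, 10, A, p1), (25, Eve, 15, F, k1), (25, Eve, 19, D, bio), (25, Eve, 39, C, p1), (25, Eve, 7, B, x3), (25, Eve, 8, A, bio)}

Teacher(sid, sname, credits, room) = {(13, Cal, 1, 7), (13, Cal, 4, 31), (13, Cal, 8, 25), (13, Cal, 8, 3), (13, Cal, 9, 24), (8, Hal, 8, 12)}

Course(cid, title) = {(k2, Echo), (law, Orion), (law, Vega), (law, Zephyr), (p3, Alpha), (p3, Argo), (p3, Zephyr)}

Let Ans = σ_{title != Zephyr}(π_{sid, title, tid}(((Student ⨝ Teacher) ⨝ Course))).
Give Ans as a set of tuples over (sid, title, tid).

Joining Student and Teacher on sid, sname yields {(13, Cal, 38, F, p3, 1, 7), (13, Cal, 38, F, p3, 4, 31), (13, Cal, 38, F, p3, 8, 25), (13, Cal, 38, F, p3, 8, 3), (13, Cal, 38, F, p3, 9, 24), (13, Cal, 39, B, law, 1, 7), (13, Cal, 39, B, law, 4, 31), (13, Cal, 39, B, law, 8, 25), (13, Cal, 39, B, law, 8, 3), (13, Cal, 39, B, law, 9, 24)}.
Joining (Student ⨝ Teacher) and Course on cid yields {(13, Cal, 38, F, p3, 1, 7, Alpha), (13, Cal, 38, F, p3, 1, 7, Argo), (13, Cal, 38, F, p3, 1, 7, Zephyr), (13, Cal, 38, F, p3, 4, 31, Alpha), (13, Cal, 38, F, p3, 4, 31, Argo), (13, Cal, 38, F, p3, 4, 31, Zephyr), (13, Cal, 38, F, p3, 8, 25, Alpha), (13, Cal, 38, F, p3, 8, 25, Argo), (13, Cal, 38, F, p3, 8, 25, Zephyr), (13, Cal, 38, F, p3, 8, 3, Alpha), (13, Cal, 38, F, p3, 8, 3, Argo), (13, Cal, 38, F, p3, 8, 3, Zephyr), (13, Cal, 38, F, p3, 9, 24, Alpha), (13, Cal, 38, F, p3, 9, 24, Argo), (13, Cal, 38, F, p3, 9, 24, Zephyr), (13, Cal, 39, B, law, 1, 7, Orion), (13, Cal, 39, B, law, 1, 7, Vega), (13, Cal, 39, B, law, 1, 7, Zephyr), (13, Cal, 39, B, law, 4, 31, Orion), (13, Cal, 39, B, law, 4, 31, Vega), (13, Cal, 39, B, law, 4, 31, Zephyr), (13, Cal, 39, B, law, 8, 25, Orion), (13, Cal, 39, B, law, 8, 25, Vega), (13, Cal, 39, B, law, 8, 25, Zephyr), (13, Cal, 39, B, law, 8, 3, Orion), (13, Cal, 39, B, law, 8, 3, Vega), (13, Cal, 39, B, law, 8, 3, Zephyr), (13, Cal, 39, B, law, 9, 24, Orion), (13, Cal, 39, B, law, 9, 24, Vega), (13, Cal, 39, B, law, 9, 24, Zephyr)}.
Projecting to sid, title, tid (24 duplicate(s) eliminated): {(13, Alpha, 38), (13, Argo, 38), (13, Orion, 39), (13, Vega, 39), (13, Zephyr, 38), (13, Zephyr, 39)}
Filtering on title != Zephyr leaves {(13, Alpha, 38), (13, Argo, 38), (13, Orion, 39), (13, Vega, 39)}.

{(13, Alpha, 38), (13, Argo, 38), (13, Orion, 39), (13, Vega, 39)}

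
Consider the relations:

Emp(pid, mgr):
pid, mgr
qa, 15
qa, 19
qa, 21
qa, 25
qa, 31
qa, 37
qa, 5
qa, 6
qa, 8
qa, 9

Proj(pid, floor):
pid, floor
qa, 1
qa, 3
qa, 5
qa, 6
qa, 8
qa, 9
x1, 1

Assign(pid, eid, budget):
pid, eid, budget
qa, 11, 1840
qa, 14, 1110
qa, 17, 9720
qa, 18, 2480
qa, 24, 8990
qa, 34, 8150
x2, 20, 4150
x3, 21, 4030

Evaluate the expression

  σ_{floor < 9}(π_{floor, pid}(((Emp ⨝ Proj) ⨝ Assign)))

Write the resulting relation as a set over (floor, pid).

{(1, qa), (3, qa), (5, qa), (6, qa), (8, qa)}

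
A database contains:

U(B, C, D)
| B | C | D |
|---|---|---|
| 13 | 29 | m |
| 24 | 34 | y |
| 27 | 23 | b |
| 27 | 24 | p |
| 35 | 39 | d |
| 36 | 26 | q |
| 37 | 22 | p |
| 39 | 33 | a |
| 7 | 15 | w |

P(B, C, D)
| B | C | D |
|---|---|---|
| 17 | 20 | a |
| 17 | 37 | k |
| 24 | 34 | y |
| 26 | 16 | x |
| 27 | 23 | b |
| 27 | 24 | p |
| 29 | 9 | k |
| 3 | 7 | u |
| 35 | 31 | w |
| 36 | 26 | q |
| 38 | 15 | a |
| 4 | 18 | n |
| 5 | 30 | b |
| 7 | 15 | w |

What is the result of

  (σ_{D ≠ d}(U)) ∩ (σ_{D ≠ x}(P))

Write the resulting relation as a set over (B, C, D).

Filtering on D ≠ d leaves {(13, 29, m), (24, 34, y), (27, 23, b), (27, 24, p), (36, 26, q), (37, 22, p), (39, 33, a), (7, 15, w)}.
Filtering on D ≠ x leaves {(17, 20, a), (17, 37, k), (24, 34, y), (27, 23, b), (27, 24, p), (29, 9, k), (3, 7, u), (35, 31, w), (36, 26, q), (38, 15, a), (4, 18, n), (5, 30, b), (7, 15, w)}.
Set intersection of the two operands is {(24, 34, y), (27, 23, b), (27, 24, p), (36, 26, q), (7, 15, w)}.

{(24, 34, y), (27, 23, b), (27, 24, p), (36, 26, q), (7, 15, w)}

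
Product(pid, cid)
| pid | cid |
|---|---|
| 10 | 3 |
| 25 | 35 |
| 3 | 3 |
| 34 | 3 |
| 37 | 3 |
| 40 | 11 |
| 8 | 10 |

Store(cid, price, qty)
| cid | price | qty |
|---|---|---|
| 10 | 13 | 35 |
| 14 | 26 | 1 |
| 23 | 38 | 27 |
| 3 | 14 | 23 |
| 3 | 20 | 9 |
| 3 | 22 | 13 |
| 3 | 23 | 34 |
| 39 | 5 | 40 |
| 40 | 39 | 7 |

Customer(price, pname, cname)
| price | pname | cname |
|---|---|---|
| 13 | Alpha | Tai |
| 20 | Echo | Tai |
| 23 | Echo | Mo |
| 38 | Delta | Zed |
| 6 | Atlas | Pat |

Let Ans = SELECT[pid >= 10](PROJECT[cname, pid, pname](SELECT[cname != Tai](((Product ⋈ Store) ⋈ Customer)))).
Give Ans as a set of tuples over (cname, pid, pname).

{(Mo, 10, Echo), (Mo, 34, Echo), (Mo, 37, Echo)}

Natural join on cid: {(10, 3, 14, 23), (10, 3, 20, 9), (10, 3, 22, 13), (10, 3, 23, 34), (3, 3, 14, 23), (3, 3, 20, 9), (3, 3, 22, 13), (3, 3, 23, 34), (34, 3, 14, 23), (34, 3, 20, 9), (34, 3, 22, 13), (34, 3, 23, 34), (37, 3, 14, 23), (37, 3, 20, 9), (37, 3, 22, 13), (37, 3, 23, 34), (8, 10, 13, 35)}
Natural join on price: {(10, 3, 20, 9, Echo, Tai), (10, 3, 23, 34, Echo, Mo), (3, 3, 20, 9, Echo, Tai), (3, 3, 23, 34, Echo, Mo), (34, 3, 20, 9, Echo, Tai), (34, 3, 23, 34, Echo, Mo), (37, 3, 20, 9, Echo, Tai), (37, 3, 23, 34, Echo, Mo), (8, 10, 13, 35, Alpha, Tai)}
σ[cname != Tai]: keep tuples satisfying cname != Tai → {(10, 3, 23, 34, Echo, Mo), (3, 3, 23, 34, Echo, Mo), (34, 3, 23, 34, Echo, Mo), (37, 3, 23, 34, Echo, Mo)}
Projecting to cname, pid, pname: {(Mo, 10, Echo), (Mo, 3, Echo), (Mo, 34, Echo), (Mo, 37, Echo)}
σ[pid >= 10]: keep tuples satisfying pid >= 10 → {(Mo, 10, Echo), (Mo, 34, Echo), (Mo, 37, Echo)}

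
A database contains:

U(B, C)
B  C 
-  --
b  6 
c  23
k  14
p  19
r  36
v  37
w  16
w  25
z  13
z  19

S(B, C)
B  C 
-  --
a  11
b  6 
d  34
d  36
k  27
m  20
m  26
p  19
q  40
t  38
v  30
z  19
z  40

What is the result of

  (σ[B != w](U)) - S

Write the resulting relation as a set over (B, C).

{(c, 23), (k, 14), (r, 36), (v, 37), (z, 13)}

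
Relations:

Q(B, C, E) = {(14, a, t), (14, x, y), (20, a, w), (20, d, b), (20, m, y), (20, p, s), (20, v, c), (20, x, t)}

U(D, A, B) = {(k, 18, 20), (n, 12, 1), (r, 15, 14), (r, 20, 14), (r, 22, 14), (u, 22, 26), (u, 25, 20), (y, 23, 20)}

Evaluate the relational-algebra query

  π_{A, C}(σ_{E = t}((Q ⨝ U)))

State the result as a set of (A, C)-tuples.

{(15, a), (18, x), (20, a), (22, a), (23, x), (25, x)}

Joining Q and U on B yields {(14, a, t, r, 15), (14, a, t, r, 20), (14, a, t, r, 22), (14, x, y, r, 15), (14, x, y, r, 20), (14, x, y, r, 22), (20, a, w, k, 18), (20, a, w, u, 25), (20, a, w, y, 23), (20, d, b, k, 18), (20, d, b, u, 25), (20, d, b, y, 23), (20, m, y, k, 18), (20, m, y, u, 25), (20, m, y, y, 23), (20, p, s, k, 18), (20, p, s, u, 25), (20, p, s, y, 23), (20, v, c, k, 18), (20, v, c, u, 25), (20, v, c, y, 23), (20, x, t, k, 18), (20, x, t, u, 25), (20, x, t, y, 23)}.
Selection E = t: {(14, a, t, r, 15), (14, a, t, r, 20), (14, a, t, r, 22), (20, x, t, k, 18), (20, x, t, u, 25), (20, x, t, y, 23)}
Keep only column(s) A, C: {(15, a), (18, x), (20, a), (22, a), (23, x), (25, x)}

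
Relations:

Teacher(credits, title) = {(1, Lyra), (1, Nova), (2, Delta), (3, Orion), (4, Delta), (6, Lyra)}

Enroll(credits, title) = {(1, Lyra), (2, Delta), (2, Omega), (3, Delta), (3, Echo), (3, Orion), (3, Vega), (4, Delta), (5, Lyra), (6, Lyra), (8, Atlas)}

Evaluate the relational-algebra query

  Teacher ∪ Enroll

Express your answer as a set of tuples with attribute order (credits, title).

{(1, Lyra), (1, Nova), (2, Delta), (2, Omega), (3, Delta), (3, Echo), (3, Orion), (3, Vega), (4, Delta), (5, Lyra), (6, Lyra), (8, Atlas)}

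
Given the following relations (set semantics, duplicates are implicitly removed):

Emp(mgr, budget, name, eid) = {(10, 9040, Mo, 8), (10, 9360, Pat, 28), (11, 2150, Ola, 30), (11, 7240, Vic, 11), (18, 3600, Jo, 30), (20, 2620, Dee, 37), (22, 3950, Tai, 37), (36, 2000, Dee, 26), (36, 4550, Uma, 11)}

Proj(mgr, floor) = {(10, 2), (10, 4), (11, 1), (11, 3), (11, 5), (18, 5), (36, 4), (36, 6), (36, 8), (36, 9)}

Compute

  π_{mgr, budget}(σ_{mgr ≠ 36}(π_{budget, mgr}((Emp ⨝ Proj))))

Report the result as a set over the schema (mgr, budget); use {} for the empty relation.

{(10, 9040), (10, 9360), (11, 2150), (11, 7240), (18, 3600)}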